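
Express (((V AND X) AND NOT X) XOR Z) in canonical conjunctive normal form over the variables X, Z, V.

(X OR Z OR V) AND (X OR Z OR NOT V) AND (NOT X OR Z OR V) AND (NOT X OR Z OR NOT V)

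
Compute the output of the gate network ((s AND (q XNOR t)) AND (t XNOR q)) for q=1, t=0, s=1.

Substituting: ((1 AND (1 XNOR 0)) AND (0 XNOR 1))
= 0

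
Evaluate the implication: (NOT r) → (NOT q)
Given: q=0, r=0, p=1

Antecedent (NOT r) = 1; consequent (NOT q) = 1.
1 → 1 = 1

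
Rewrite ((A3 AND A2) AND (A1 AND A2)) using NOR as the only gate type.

((((A3 NOR A3) NOR (A2 NOR A2)) NOR ((A3 NOR A3) NOR (A2 NOR A2))) NOR (((A1 NOR A1) NOR (A2 NOR A2)) NOR ((A1 NOR A1) NOR (A2 NOR A2))))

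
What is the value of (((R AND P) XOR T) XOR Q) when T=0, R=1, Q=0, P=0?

Substituting: (((1 AND 0) XOR 0) XOR 0)
= 0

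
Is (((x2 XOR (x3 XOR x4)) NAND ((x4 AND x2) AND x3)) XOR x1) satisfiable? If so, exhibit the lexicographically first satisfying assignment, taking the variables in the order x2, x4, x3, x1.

x2=0, x4=0, x3=0, x1=0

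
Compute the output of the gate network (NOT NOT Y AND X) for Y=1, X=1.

Substituting: (NOT NOT 1 AND 1)
= 1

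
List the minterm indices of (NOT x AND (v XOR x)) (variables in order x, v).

Σm(1) = (NOT x AND v)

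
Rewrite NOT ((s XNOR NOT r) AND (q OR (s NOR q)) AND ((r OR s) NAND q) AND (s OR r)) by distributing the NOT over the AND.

NOT (s XNOR NOT r) OR NOT (q OR (s NOR q)) OR NOT ((r OR s) NAND q) OR NOT (s OR r)
De Morgan's: NOT(AND of terms) = OR of negations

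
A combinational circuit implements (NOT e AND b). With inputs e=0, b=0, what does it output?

Substituting: (NOT 0 AND 0)
= 0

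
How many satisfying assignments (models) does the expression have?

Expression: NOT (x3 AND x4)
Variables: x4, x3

Satisfying assignments: (0,0), (0,1), (1,0)
Count: 3 out of 4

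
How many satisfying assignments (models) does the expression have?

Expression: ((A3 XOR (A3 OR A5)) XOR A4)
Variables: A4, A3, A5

Satisfying assignments: (0,0,1), (1,0,0), (1,1,0), (1,1,1)
Count: 4 out of 8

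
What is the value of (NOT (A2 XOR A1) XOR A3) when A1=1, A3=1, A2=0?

Substituting: (NOT (0 XOR 1) XOR 1)
= 1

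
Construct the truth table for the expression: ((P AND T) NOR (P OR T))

P | T | Output
--------------
0 | 0 | 1
0 | 1 | 0
1 | 0 | 0
1 | 1 | 0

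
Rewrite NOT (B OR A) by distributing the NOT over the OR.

NOT B AND NOT A
De Morgan's: NOT(OR of terms) = AND of negations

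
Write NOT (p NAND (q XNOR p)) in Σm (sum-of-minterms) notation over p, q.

Σm(3) = (p AND q)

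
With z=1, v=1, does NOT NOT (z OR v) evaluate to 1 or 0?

Substituting: NOT NOT (1 OR 1)
= 1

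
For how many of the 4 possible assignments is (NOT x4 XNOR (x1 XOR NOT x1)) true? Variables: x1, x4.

Satisfying assignments: (0,0), (1,0)
Count: 2 out of 4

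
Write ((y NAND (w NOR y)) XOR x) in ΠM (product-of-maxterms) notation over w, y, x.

ΠM(1, 3, 5, 7) = (w OR y OR NOT x) AND (w OR NOT y OR NOT x) AND (NOT w OR y OR NOT x) AND (NOT w OR NOT y OR NOT x)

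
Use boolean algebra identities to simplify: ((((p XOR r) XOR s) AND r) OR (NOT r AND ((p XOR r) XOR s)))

By distribution ((E AND v) OR (E AND NOT v) = E):
= ((p XOR r) XOR s)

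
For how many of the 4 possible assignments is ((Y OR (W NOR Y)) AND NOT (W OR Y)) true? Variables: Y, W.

Satisfying assignments: (0,0)
Count: 1 out of 4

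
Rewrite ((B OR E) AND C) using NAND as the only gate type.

((((B NAND B) NAND (E NAND E)) NAND C) NAND (((B NAND B) NAND (E NAND E)) NAND C))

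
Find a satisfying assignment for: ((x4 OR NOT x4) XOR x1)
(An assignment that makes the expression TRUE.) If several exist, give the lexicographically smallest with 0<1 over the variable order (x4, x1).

x4=0, x1=0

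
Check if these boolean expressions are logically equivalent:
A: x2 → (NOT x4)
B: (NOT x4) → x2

No, Converse is not equivalent to original (counterexample: x4=0, x2=0)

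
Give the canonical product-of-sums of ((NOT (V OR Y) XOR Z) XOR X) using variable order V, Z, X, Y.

ΠM(1, 2, 4, 7, 8, 9, 14, 15) = (V OR Z OR X OR NOT Y) AND (V OR Z OR NOT X OR Y) AND (V OR NOT Z OR X OR Y) AND (V OR NOT Z OR NOT X OR NOT Y) AND (NOT V OR Z OR X OR Y) AND (NOT V OR Z OR X OR NOT Y) AND (NOT V OR NOT Z OR NOT X OR Y) AND (NOT V OR NOT Z OR NOT X OR NOT Y)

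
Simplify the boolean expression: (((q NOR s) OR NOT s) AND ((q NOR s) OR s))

By distribution ((E OR v) AND (E OR NOT v) = E):
= (q NOR s)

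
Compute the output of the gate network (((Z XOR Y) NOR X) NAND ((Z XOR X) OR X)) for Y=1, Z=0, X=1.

Substituting: (((0 XOR 1) NOR 1) NAND ((0 XOR 1) OR 1))
= 1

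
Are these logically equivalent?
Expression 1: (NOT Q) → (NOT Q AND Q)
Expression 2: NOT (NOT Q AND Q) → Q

Yes, Contrapositive is always equivalent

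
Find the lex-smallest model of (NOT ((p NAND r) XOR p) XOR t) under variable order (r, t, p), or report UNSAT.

r=0, t=0, p=1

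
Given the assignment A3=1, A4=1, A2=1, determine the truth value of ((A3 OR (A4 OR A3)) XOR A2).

Substituting: ((1 OR (1 OR 1)) XOR 1)
= 0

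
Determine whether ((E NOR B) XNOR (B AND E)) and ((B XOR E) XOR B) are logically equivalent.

No. Counterexample: with B=1, E=0, Expression 1 = 1 but Expression 2 = 0.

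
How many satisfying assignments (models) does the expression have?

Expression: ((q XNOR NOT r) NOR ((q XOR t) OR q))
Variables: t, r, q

Satisfying assignments: (0,0,0)
Count: 1 out of 8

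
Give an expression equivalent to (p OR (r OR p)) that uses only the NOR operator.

((p NOR ((r NOR p) NOR (r NOR p))) NOR (p NOR ((r NOR p) NOR (r NOR p))))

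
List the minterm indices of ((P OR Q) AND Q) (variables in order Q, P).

Σm(2, 3) = (Q AND NOT P) OR (Q AND P)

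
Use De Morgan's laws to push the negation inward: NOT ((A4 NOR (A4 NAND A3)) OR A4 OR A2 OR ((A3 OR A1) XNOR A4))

NOT (A4 NOR (A4 NAND A3)) AND NOT A4 AND NOT A2 AND NOT ((A3 OR A1) XNOR A4)
De Morgan's: NOT(OR of terms) = AND of negations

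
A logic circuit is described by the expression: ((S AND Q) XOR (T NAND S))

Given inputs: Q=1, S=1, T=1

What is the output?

Substituting: ((1 AND 1) XOR (1 NAND 1))
= 1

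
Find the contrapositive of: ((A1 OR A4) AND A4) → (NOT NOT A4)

Contrapositive: NOT A4 → NOT ((A1 OR A4) AND A4)
Note: A statement and its contrapositive are logically equivalent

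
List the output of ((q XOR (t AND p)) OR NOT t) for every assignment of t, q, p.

t | q | p | Output
------------------
0 | 0 | 0 | 1
0 | 0 | 1 | 1
0 | 1 | 0 | 1
0 | 1 | 1 | 1
1 | 0 | 0 | 0
1 | 0 | 1 | 1
1 | 1 | 0 | 1
1 | 1 | 1 | 0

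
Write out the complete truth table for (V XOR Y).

Y | V | Output
--------------
0 | 0 | 0
0 | 1 | 1
1 | 0 | 1
1 | 1 | 0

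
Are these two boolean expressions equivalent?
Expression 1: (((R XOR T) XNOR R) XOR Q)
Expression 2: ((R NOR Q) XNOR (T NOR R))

No. Counterexample: with Q=0, T=1, R=1, Expression 1 = 0 but Expression 2 = 1.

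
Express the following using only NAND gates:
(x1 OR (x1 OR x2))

((x1 NAND x1) NAND (((x1 NAND x1) NAND (x2 NAND x2)) NAND ((x1 NAND x1) NAND (x2 NAND x2))))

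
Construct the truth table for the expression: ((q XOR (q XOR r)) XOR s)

q | s | r | Output
------------------
0 | 0 | 0 | 0
0 | 0 | 1 | 1
0 | 1 | 0 | 1
0 | 1 | 1 | 0
1 | 0 | 0 | 0
1 | 0 | 1 | 1
1 | 1 | 0 | 1
1 | 1 | 1 | 0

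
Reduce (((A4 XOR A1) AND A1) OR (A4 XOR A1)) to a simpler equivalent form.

By absorption (E OR (E AND v) = E):
= (A4 XOR A1)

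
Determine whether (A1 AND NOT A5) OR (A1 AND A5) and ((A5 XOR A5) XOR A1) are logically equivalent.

Yes, they are equivalent — the two output columns agree on all 4 assignments:
A1 | A5 | Expression 1 | Expression 2
-------------------------------------
0 | 0 | 0 | 0
0 | 1 | 0 | 0
1 | 0 | 1 | 1
1 | 1 | 1 | 1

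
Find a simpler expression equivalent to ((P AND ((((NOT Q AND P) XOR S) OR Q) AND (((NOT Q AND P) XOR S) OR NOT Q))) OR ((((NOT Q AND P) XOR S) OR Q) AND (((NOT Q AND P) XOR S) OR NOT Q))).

By absorption (E OR (E AND v) = E) then distribution ((E OR v) AND (E OR NOT v) = E):
= ((NOT Q AND P) XOR S)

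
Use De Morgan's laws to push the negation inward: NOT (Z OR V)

NOT Z AND NOT V
De Morgan's: NOT(OR of terms) = AND of negations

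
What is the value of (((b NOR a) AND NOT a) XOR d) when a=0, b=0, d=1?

Substituting: (((0 NOR 0) AND NOT 0) XOR 1)
= 0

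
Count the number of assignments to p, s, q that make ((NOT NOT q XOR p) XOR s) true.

Satisfying assignments: (0,0,1), (0,1,0), (1,0,0), (1,1,1)
Count: 4 out of 8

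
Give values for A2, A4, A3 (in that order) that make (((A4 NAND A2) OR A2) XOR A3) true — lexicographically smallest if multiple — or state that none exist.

A2=0, A4=0, A3=0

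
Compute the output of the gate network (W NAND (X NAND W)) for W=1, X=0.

Substituting: (1 NAND (0 NAND 1))
= 0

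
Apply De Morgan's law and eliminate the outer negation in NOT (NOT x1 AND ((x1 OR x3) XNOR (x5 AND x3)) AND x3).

x1 OR NOT ((x1 OR x3) XNOR (x5 AND x3)) OR NOT x3
De Morgan's: NOT(AND of terms) = OR of negations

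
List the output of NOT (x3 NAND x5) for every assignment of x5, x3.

x5 | x3 | Output
----------------
0 | 0 | 0
0 | 1 | 0
1 | 0 | 0
1 | 1 | 1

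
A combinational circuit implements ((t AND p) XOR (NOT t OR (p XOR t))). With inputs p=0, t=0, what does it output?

Substituting: ((0 AND 0) XOR (NOT 0 OR (0 XOR 0)))
= 1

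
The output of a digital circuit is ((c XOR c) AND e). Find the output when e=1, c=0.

Substituting: ((0 XOR 0) AND 1)
= 0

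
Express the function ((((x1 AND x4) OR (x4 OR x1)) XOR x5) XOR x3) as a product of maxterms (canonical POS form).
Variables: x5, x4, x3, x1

ΠM(0, 3, 6, 7, 9, 10, 12, 13) = (x5 OR x4 OR x3 OR x1) AND (x5 OR x4 OR NOT x3 OR NOT x1) AND (x5 OR NOT x4 OR NOT x3 OR x1) AND (x5 OR NOT x4 OR NOT x3 OR NOT x1) AND (NOT x5 OR x4 OR x3 OR NOT x1) AND (NOT x5 OR x4 OR NOT x3 OR x1) AND (NOT x5 OR NOT x4 OR x3 OR x1) AND (NOT x5 OR NOT x4 OR x3 OR NOT x1)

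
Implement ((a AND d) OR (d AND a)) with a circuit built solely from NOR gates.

((((a NOR a) NOR (d NOR d)) NOR ((d NOR d) NOR (a NOR a))) NOR (((a NOR a) NOR (d NOR d)) NOR ((d NOR d) NOR (a NOR a))))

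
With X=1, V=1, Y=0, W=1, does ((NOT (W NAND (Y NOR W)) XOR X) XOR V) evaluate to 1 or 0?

Substituting: ((NOT (1 NAND (0 NOR 1)) XOR 1) XOR 1)
= 0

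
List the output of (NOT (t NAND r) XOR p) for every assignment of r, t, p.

r | t | p | Output
------------------
0 | 0 | 0 | 0
0 | 0 | 1 | 1
0 | 1 | 0 | 0
0 | 1 | 1 | 1
1 | 0 | 0 | 0
1 | 0 | 1 | 1
1 | 1 | 0 | 1
1 | 1 | 1 | 0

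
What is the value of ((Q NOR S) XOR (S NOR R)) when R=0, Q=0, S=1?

Substituting: ((0 NOR 1) XOR (1 NOR 0))
= 0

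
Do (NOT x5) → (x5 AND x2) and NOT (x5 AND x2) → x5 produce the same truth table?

Yes, Contrapositive is always equivalent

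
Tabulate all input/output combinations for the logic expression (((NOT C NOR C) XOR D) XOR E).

D | C | E | Output
------------------
0 | 0 | 0 | 0
0 | 0 | 1 | 1
0 | 1 | 0 | 0
0 | 1 | 1 | 1
1 | 0 | 0 | 1
1 | 0 | 1 | 0
1 | 1 | 0 | 1
1 | 1 | 1 | 0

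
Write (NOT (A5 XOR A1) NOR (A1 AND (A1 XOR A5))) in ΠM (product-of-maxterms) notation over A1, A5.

ΠM(0, 2, 3) = (A1 OR A5) AND (NOT A1 OR A5) AND (NOT A1 OR NOT A5)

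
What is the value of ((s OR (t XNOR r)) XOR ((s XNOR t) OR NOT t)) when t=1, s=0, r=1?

Substituting: ((0 OR (1 XNOR 1)) XOR ((0 XNOR 1) OR NOT 1))
= 1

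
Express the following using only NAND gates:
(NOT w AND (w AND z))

(((w NAND w) NAND ((w NAND z) NAND (w NAND z))) NAND ((w NAND w) NAND ((w NAND z) NAND (w NAND z))))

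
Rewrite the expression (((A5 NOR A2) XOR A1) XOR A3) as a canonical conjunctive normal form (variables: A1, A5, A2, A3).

(A1 OR A5 OR A2 OR NOT A3) AND (A1 OR A5 OR NOT A2 OR A3) AND (A1 OR NOT A5 OR A2 OR A3) AND (A1 OR NOT A5 OR NOT A2 OR A3) AND (NOT A1 OR A5 OR A2 OR A3) AND (NOT A1 OR A5 OR NOT A2 OR NOT A3) AND (NOT A1 OR NOT A5 OR A2 OR NOT A3) AND (NOT A1 OR NOT A5 OR NOT A2 OR NOT A3)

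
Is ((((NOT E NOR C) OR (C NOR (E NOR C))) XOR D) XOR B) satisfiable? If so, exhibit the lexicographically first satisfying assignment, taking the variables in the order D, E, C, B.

D=0, E=0, C=0, B=1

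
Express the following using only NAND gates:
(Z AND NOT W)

((Z NAND (W NAND W)) NAND (Z NAND (W NAND W)))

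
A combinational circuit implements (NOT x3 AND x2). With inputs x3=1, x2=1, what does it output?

Substituting: (NOT 1 AND 1)
= 0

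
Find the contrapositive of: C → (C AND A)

Contrapositive: NOT (C AND A) → NOT C
Note: A statement and its contrapositive are logically equivalent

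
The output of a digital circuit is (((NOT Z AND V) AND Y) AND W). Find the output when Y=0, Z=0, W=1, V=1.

Substituting: (((NOT 0 AND 1) AND 0) AND 1)
= 0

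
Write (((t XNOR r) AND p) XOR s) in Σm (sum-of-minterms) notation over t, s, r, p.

Σm(1, 4, 6, 7, 11, 12, 13, 14) = (NOT t AND NOT s AND NOT r AND p) OR (NOT t AND s AND NOT r AND NOT p) OR (NOT t AND s AND r AND NOT p) OR (NOT t AND s AND r AND p) OR (t AND NOT s AND r AND p) OR (t AND s AND NOT r AND NOT p) OR (t AND s AND NOT r AND p) OR (t AND s AND r AND NOT p)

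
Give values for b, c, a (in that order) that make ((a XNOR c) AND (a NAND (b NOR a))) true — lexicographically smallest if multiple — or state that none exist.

b=0, c=0, a=0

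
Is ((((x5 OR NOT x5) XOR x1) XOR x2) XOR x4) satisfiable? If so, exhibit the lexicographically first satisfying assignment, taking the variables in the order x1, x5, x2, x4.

x1=0, x5=0, x2=0, x4=0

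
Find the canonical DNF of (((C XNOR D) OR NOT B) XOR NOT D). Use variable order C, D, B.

(NOT C AND D AND NOT B) OR (C AND NOT D AND B) OR (C AND D AND NOT B) OR (C AND D AND B)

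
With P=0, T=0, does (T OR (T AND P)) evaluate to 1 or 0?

Substituting: (0 OR (0 AND 0))
= 0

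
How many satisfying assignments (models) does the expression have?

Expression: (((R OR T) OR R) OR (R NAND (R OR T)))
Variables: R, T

Satisfying assignments: (0,0), (0,1), (1,0), (1,1)
Count: 4 out of 4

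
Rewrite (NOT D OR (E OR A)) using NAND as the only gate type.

(((D NAND D) NAND (D NAND D)) NAND (((E NAND E) NAND (A NAND A)) NAND ((E NAND E) NAND (A NAND A))))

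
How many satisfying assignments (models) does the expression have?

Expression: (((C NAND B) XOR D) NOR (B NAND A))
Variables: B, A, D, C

Satisfying assignments: (1,1,0,1), (1,1,1,0)
Count: 2 out of 16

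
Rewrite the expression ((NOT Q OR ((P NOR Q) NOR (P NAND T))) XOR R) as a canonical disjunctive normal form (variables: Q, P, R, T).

(NOT Q AND NOT P AND NOT R AND NOT T) OR (NOT Q AND NOT P AND NOT R AND T) OR (NOT Q AND P AND NOT R AND NOT T) OR (NOT Q AND P AND NOT R AND T) OR (Q AND NOT P AND R AND NOT T) OR (Q AND NOT P AND R AND T) OR (Q AND P AND NOT R AND T) OR (Q AND P AND R AND NOT T)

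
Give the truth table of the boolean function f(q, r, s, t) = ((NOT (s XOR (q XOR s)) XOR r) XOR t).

q | r | s | t | Output
----------------------
0 | 0 | 0 | 0 | 1
0 | 0 | 0 | 1 | 0
0 | 0 | 1 | 0 | 1
0 | 0 | 1 | 1 | 0
0 | 1 | 0 | 0 | 0
0 | 1 | 0 | 1 | 1
0 | 1 | 1 | 0 | 0
0 | 1 | 1 | 1 | 1
1 | 0 | 0 | 0 | 0
1 | 0 | 0 | 1 | 1
1 | 0 | 1 | 0 | 0
1 | 0 | 1 | 1 | 1
1 | 1 | 0 | 0 | 1
1 | 1 | 0 | 1 | 0
1 | 1 | 1 | 0 | 1
1 | 1 | 1 | 1 | 0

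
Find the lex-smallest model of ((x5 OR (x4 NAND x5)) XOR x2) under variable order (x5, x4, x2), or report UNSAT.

x5=0, x4=0, x2=0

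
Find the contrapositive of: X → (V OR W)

Contrapositive: NOT (V OR W) → NOT X
Note: A statement and its contrapositive are logically equivalent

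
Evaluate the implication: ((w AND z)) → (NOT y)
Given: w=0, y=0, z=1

Antecedent ((w AND z)) = 0; consequent (NOT y) = 1.
0 → 1 = 1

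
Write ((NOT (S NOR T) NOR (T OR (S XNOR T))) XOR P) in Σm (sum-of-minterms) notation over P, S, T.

Σm(4, 5, 6, 7) = (P AND NOT S AND NOT T) OR (P AND NOT S AND T) OR (P AND S AND NOT T) OR (P AND S AND T)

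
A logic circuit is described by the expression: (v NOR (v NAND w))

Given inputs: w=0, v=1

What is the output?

Substituting: (1 NOR (1 NAND 0))
= 0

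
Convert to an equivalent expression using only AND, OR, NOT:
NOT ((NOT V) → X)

(NOT V) AND NOT X
(Negated implication: NOT(A → B) = A AND NOT B)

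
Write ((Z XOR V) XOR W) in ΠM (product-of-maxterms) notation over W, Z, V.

ΠM(0, 3, 5, 6) = (W OR Z OR V) AND (W OR NOT Z OR NOT V) AND (NOT W OR Z OR NOT V) AND (NOT W OR NOT Z OR V)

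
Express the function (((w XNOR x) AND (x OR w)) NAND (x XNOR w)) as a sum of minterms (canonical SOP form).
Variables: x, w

Σm(0, 1, 2) = (NOT x AND NOT w) OR (NOT x AND w) OR (x AND NOT w)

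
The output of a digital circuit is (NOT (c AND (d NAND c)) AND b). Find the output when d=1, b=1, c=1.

Substituting: (NOT (1 AND (1 NAND 1)) AND 1)
= 1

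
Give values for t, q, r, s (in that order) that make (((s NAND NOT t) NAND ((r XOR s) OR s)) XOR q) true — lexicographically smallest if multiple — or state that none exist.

t=0, q=0, r=0, s=0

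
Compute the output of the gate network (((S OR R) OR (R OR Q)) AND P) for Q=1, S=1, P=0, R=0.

Substituting: (((1 OR 0) OR (0 OR 1)) AND 0)
= 0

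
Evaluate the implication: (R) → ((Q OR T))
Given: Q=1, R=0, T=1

Antecedent (R) = 0; consequent ((Q OR T)) = 1.
0 → 1 = 1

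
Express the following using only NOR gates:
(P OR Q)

((P NOR Q) NOR (P NOR Q))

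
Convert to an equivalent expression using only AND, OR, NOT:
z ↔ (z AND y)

(z AND (z AND y)) OR (NOT z AND NOT (z AND y))
(Biconditional = both true or both false)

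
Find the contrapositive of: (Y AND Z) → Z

Contrapositive: NOT Z → NOT (Y AND Z)
Note: A statement and its contrapositive are logically equivalent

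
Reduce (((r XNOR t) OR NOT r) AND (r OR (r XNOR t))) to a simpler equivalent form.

By distribution ((E OR v) AND (E OR NOT v) = E):
= (r XNOR t)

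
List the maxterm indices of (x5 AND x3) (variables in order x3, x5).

ΠM(0, 1, 2) = (x3 OR x5) AND (x3 OR NOT x5) AND (NOT x3 OR x5)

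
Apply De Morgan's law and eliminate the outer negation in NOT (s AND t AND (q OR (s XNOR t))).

NOT s OR NOT t OR NOT (q OR (s XNOR t))
De Morgan's: NOT(AND of terms) = OR of negations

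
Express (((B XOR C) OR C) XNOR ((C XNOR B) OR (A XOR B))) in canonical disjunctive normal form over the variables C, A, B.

(NOT C AND NOT A AND B) OR (C AND NOT A AND B) OR (C AND A AND NOT B) OR (C AND A AND B)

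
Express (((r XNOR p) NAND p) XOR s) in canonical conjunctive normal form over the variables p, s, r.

(p OR NOT s OR r) AND (p OR NOT s OR NOT r) AND (NOT p OR s OR NOT r) AND (NOT p OR NOT s OR r)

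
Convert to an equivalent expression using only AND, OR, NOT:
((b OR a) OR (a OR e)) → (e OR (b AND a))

NOT ((b OR a) OR (a OR e)) OR (e OR (b AND a))
(Implication elimination: A → B = NOT A OR B)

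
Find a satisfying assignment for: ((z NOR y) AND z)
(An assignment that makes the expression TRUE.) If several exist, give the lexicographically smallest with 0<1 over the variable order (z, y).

UNSATISFIABLE - no assignment makes this expression true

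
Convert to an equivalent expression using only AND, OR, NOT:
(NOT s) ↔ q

((NOT s) AND q) OR (s AND NOT q)
(Biconditional = both true or both false)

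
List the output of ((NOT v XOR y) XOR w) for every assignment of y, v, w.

y | v | w | Output
------------------
0 | 0 | 0 | 1
0 | 0 | 1 | 0
0 | 1 | 0 | 0
0 | 1 | 1 | 1
1 | 0 | 0 | 0
1 | 0 | 1 | 1
1 | 1 | 0 | 1
1 | 1 | 1 | 0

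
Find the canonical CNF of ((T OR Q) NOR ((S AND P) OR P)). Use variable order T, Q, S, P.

(T OR Q OR S OR NOT P) AND (T OR Q OR NOT S OR NOT P) AND (T OR NOT Q OR S OR P) AND (T OR NOT Q OR S OR NOT P) AND (T OR NOT Q OR NOT S OR P) AND (T OR NOT Q OR NOT S OR NOT P) AND (NOT T OR Q OR S OR P) AND (NOT T OR Q OR S OR NOT P) AND (NOT T OR Q OR NOT S OR P) AND (NOT T OR Q OR NOT S OR NOT P) AND (NOT T OR NOT Q OR S OR P) AND (NOT T OR NOT Q OR S OR NOT P) AND (NOT T OR NOT Q OR NOT S OR P) AND (NOT T OR NOT Q OR NOT S OR NOT P)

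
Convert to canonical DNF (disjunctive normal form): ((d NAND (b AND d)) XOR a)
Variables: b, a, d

(NOT b AND NOT a AND NOT d) OR (NOT b AND NOT a AND d) OR (b AND NOT a AND NOT d) OR (b AND a AND d)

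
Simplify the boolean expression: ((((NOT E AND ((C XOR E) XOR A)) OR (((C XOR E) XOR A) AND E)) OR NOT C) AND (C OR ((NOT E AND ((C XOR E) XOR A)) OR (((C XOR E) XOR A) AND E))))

By distribution ((E OR v) AND (E OR NOT v) = E) then distribution ((E AND v) OR (E AND NOT v) = E):
= ((C XOR E) XOR A)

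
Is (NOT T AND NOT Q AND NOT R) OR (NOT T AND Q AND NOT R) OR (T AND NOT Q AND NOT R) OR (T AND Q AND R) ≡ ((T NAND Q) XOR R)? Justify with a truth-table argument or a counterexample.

Yes, they are equivalent — the two output columns agree on all 8 assignments:
T | Q | R | Expression 1 | Expression 2
---------------------------------------
0 | 0 | 0 | 1 | 1
0 | 0 | 1 | 0 | 0
0 | 1 | 0 | 1 | 1
0 | 1 | 1 | 0 | 0
1 | 0 | 0 | 1 | 1
1 | 0 | 1 | 0 | 0
1 | 1 | 0 | 0 | 0
1 | 1 | 1 | 1 | 1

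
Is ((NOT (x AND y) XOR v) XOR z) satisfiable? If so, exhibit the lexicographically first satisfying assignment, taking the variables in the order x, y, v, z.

x=0, y=0, v=0, z=0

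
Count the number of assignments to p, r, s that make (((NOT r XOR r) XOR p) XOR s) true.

Satisfying assignments: (0,0,0), (0,1,0), (1,0,1), (1,1,1)
Count: 4 out of 8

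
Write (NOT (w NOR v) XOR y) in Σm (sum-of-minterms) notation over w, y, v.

Σm(1, 2, 4, 5) = (NOT w AND NOT y AND v) OR (NOT w AND y AND NOT v) OR (w AND NOT y AND NOT v) OR (w AND NOT y AND v)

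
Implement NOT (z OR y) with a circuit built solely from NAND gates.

(((z NAND z) NAND (y NAND y)) NAND ((z NAND z) NAND (y NAND y)))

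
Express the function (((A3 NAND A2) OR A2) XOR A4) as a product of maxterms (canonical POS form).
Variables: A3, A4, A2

ΠM(2, 3, 6, 7) = (A3 OR NOT A4 OR A2) AND (A3 OR NOT A4 OR NOT A2) AND (NOT A3 OR NOT A4 OR A2) AND (NOT A3 OR NOT A4 OR NOT A2)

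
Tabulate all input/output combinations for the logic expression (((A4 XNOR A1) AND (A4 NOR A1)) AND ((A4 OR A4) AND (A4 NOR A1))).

A1 | A4 | Output
----------------
0 | 0 | 0
0 | 1 | 0
1 | 0 | 0
1 | 1 | 0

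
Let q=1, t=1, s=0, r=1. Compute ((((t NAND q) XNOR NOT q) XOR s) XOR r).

Substituting: ((((1 NAND 1) XNOR NOT 1) XOR 0) XOR 1)
= 0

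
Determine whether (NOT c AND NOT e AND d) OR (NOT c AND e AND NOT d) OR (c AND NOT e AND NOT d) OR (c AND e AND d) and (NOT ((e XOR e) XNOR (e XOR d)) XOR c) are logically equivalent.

Yes, they are equivalent — the two output columns agree on all 8 assignments:
c | e | d | Expression 1 | Expression 2
---------------------------------------
0 | 0 | 0 | 0 | 0
0 | 0 | 1 | 1 | 1
0 | 1 | 0 | 1 | 1
0 | 1 | 1 | 0 | 0
1 | 0 | 0 | 1 | 1
1 | 0 | 1 | 0 | 0
1 | 1 | 0 | 0 | 0
1 | 1 | 1 | 1 | 1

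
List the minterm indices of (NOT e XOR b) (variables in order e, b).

Σm(0, 3) = (NOT e AND NOT b) OR (e AND b)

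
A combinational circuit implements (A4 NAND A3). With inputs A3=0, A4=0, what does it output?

Substituting: (0 NAND 0)
= 1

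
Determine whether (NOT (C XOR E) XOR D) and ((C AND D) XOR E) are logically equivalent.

No. Counterexample: with E=0, C=0, D=0, Expression 1 = 1 but Expression 2 = 0.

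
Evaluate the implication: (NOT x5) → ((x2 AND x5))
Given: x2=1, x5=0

Antecedent (NOT x5) = 1; consequent ((x2 AND x5)) = 0.
1 → 0 = 0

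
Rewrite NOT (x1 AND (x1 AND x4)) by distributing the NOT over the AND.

NOT x1 OR NOT (x1 AND x4)
De Morgan's: NOT(AND of terms) = OR of negations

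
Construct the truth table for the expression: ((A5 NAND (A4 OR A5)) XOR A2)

A2 | A5 | A4 | Output
---------------------
0 | 0 | 0 | 1
0 | 0 | 1 | 1
0 | 1 | 0 | 0
0 | 1 | 1 | 0
1 | 0 | 0 | 0
1 | 0 | 1 | 0
1 | 1 | 0 | 1
1 | 1 | 1 | 1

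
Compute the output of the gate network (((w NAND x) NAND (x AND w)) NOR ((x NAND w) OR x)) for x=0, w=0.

Substituting: (((0 NAND 0) NAND (0 AND 0)) NOR ((0 NAND 0) OR 0))
= 0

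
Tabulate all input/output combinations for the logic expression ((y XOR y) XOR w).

w | y | Output
--------------
0 | 0 | 0
0 | 1 | 0
1 | 0 | 1
1 | 1 | 1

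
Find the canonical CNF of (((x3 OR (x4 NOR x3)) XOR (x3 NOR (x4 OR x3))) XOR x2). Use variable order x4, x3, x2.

(x4 OR x3 OR x2) AND (x4 OR NOT x3 OR NOT x2) AND (NOT x4 OR x3 OR x2) AND (NOT x4 OR NOT x3 OR NOT x2)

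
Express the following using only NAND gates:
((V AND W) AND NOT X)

((((V NAND W) NAND (V NAND W)) NAND (X NAND X)) NAND (((V NAND W) NAND (V NAND W)) NAND (X NAND X)))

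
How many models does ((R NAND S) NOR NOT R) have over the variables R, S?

Satisfying assignments: (1,1)
Count: 1 out of 4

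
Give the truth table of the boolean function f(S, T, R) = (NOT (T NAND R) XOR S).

S | T | R | Output
------------------
0 | 0 | 0 | 0
0 | 0 | 1 | 0
0 | 1 | 0 | 0
0 | 1 | 1 | 1
1 | 0 | 0 | 1
1 | 0 | 1 | 1
1 | 1 | 0 | 1
1 | 1 | 1 | 0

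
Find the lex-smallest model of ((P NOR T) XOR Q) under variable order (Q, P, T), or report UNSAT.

Q=0, P=0, T=0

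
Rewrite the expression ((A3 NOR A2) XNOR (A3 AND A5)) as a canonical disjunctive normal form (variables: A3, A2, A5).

(NOT A3 AND A2 AND NOT A5) OR (NOT A3 AND A2 AND A5) OR (A3 AND NOT A2 AND NOT A5) OR (A3 AND A2 AND NOT A5)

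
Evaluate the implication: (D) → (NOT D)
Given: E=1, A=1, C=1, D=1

Antecedent (D) = 1; consequent (NOT D) = 0.
1 → 0 = 0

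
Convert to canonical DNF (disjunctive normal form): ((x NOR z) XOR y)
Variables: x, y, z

(NOT x AND NOT y AND NOT z) OR (NOT x AND y AND z) OR (x AND y AND NOT z) OR (x AND y AND z)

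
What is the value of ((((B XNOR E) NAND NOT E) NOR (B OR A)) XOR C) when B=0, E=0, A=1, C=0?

Substituting: ((((0 XNOR 0) NAND NOT 0) NOR (0 OR 1)) XOR 0)
= 0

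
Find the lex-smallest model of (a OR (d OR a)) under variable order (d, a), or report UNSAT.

d=0, a=1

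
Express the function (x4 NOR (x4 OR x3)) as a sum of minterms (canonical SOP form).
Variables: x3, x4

Σm(0) = (NOT x3 AND NOT x4)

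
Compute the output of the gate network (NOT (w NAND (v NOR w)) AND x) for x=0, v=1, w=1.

Substituting: (NOT (1 NAND (1 NOR 1)) AND 0)
= 0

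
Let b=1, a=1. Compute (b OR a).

Substituting: (1 OR 1)
= 1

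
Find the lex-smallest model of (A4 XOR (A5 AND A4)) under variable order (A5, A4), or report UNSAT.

A5=0, A4=1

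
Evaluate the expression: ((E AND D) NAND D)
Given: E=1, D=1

Substituting: ((1 AND 1) NAND 1)
= 0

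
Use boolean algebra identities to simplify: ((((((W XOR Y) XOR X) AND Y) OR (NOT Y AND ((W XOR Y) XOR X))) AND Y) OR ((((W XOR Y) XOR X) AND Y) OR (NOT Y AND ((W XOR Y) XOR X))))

By absorption (E OR (E AND v) = E) then distribution ((E AND v) OR (E AND NOT v) = E):
= ((W XOR Y) XOR X)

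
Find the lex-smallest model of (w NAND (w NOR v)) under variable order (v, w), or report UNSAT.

v=0, w=0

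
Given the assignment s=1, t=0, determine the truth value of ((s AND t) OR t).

Substituting: ((1 AND 0) OR 0)
= 0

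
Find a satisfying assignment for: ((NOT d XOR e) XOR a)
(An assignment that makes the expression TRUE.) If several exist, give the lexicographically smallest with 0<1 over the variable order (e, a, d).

e=0, a=0, d=0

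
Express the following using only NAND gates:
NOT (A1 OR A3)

(((A1 NAND A1) NAND (A3 NAND A3)) NAND ((A1 NAND A1) NAND (A3 NAND A3)))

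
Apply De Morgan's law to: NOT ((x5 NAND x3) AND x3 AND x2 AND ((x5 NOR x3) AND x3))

NOT (x5 NAND x3) OR NOT x3 OR NOT x2 OR NOT ((x5 NOR x3) AND x3)
De Morgan's: NOT(AND of terms) = OR of negations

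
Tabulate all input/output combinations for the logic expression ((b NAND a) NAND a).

b | a | Output
--------------
0 | 0 | 1
0 | 1 | 0
1 | 0 | 1
1 | 1 | 1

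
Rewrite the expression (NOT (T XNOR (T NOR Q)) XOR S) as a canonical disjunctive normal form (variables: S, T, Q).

(NOT S AND NOT T AND NOT Q) OR (NOT S AND T AND NOT Q) OR (NOT S AND T AND Q) OR (S AND NOT T AND Q)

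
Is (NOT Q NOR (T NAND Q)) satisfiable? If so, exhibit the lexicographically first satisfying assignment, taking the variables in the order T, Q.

T=1, Q=1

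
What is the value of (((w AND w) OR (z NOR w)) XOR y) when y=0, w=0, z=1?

Substituting: (((0 AND 0) OR (1 NOR 0)) XOR 0)
= 0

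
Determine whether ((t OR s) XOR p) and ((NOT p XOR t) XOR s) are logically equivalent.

No. Counterexample: with t=0, s=0, p=0, Expression 1 = 0 but Expression 2 = 1.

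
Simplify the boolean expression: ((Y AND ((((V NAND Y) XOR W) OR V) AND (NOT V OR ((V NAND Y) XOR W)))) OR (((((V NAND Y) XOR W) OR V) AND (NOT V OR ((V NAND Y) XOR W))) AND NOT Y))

By distribution ((E AND v) OR (E AND NOT v) = E) then distribution ((E OR v) AND (E OR NOT v) = E):
= ((V NAND Y) XOR W)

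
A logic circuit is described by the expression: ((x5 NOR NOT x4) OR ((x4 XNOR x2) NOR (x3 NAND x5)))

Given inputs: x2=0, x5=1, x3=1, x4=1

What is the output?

Substituting: ((1 NOR NOT 1) OR ((1 XNOR 0) NOR (1 NAND 1)))
= 1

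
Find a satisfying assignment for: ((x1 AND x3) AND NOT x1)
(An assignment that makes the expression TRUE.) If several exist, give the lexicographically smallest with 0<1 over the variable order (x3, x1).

UNSATISFIABLE - no assignment makes this expression true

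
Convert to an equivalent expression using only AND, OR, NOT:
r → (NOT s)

NOT r OR (NOT s)
(Implication elimination: A → B = NOT A OR B)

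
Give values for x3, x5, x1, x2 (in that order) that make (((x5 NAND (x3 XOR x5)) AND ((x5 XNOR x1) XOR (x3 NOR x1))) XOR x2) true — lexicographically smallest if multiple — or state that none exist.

x3=0, x5=0, x1=0, x2=1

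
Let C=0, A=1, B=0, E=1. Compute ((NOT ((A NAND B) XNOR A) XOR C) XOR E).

Substituting: ((NOT ((1 NAND 0) XNOR 1) XOR 0) XOR 1)
= 1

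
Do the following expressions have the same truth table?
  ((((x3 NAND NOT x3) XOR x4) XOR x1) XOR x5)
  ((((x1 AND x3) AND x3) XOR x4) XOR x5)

No. Counterexample: with x4=0, x3=0, x1=0, x5=0, Expression 1 = 1 but Expression 2 = 0.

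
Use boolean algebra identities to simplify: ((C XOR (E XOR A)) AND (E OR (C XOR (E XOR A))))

By absorption (E AND (E OR v) = E):
= (C XOR (E XOR A))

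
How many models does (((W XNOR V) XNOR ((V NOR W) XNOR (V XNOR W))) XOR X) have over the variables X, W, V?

Satisfying assignments: (0,0,0), (1,0,1), (1,1,0), (1,1,1)
Count: 4 out of 8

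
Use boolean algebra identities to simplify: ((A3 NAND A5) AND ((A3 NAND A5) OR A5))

By absorption (E AND (E OR v) = E):
= (A3 NAND A5)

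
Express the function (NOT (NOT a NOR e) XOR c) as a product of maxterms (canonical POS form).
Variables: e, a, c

ΠM(1, 2, 5, 7) = (e OR a OR NOT c) AND (e OR NOT a OR c) AND (NOT e OR a OR NOT c) AND (NOT e OR NOT a OR NOT c)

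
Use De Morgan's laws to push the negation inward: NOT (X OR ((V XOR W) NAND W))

NOT X AND NOT ((V XOR W) NAND W)
De Morgan's: NOT(OR of terms) = AND of negations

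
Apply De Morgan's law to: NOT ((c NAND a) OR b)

NOT (c NAND a) AND NOT b
De Morgan's: NOT(OR of terms) = AND of negations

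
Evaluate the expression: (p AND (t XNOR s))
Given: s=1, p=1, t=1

Substituting: (1 AND (1 XNOR 1))
= 1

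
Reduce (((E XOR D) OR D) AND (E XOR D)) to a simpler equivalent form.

By absorption (E AND (E OR v) = E):
= (E XOR D)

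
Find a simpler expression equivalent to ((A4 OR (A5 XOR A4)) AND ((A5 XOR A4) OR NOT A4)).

By distribution ((E OR v) AND (E OR NOT v) = E):
= (A5 XOR A4)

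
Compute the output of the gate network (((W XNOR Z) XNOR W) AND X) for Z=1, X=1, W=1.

Substituting: (((1 XNOR 1) XNOR 1) AND 1)
= 1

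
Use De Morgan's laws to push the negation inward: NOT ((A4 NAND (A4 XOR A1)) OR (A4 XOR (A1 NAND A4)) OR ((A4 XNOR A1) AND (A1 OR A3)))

NOT (A4 NAND (A4 XOR A1)) AND NOT (A4 XOR (A1 NAND A4)) AND NOT ((A4 XNOR A1) AND (A1 OR A3))
De Morgan's: NOT(OR of terms) = AND of negations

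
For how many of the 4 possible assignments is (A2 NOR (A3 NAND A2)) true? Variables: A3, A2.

No assignment satisfies the expression.
Count: 0 out of 4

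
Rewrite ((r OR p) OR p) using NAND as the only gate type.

((((r NAND r) NAND (p NAND p)) NAND ((r NAND r) NAND (p NAND p))) NAND (p NAND p))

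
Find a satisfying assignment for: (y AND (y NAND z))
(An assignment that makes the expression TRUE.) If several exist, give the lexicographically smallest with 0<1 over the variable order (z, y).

z=0, y=1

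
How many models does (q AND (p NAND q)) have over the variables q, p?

Satisfying assignments: (1,0)
Count: 1 out of 4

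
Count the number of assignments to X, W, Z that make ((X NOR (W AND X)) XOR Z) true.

Satisfying assignments: (0,0,0), (0,1,0), (1,0,1), (1,1,1)
Count: 4 out of 8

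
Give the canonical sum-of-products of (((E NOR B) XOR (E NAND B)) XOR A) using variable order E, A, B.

Σm(1, 2, 4, 7) = (NOT E AND NOT A AND B) OR (NOT E AND A AND NOT B) OR (E AND NOT A AND NOT B) OR (E AND A AND B)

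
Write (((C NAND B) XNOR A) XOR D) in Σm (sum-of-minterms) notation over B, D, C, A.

Σm(1, 3, 4, 6, 9, 10, 12, 15) = (NOT B AND NOT D AND NOT C AND A) OR (NOT B AND NOT D AND C AND A) OR (NOT B AND D AND NOT C AND NOT A) OR (NOT B AND D AND C AND NOT A) OR (B AND NOT D AND NOT C AND A) OR (B AND NOT D AND C AND NOT A) OR (B AND D AND NOT C AND NOT A) OR (B AND D AND C AND A)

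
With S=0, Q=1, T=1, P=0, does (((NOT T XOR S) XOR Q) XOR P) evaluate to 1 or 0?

Substituting: (((NOT 1 XOR 0) XOR 1) XOR 0)
= 1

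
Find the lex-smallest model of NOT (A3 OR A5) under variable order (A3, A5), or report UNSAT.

A3=0, A5=0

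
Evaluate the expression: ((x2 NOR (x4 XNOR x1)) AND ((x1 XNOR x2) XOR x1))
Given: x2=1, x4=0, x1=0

Substituting: ((1 NOR (0 XNOR 0)) AND ((0 XNOR 1) XOR 0))
= 0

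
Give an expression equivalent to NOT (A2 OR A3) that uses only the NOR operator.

(((A2 NOR A3) NOR (A2 NOR A3)) NOR ((A2 NOR A3) NOR (A2 NOR A3)))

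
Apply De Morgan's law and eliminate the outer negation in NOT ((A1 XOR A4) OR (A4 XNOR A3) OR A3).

NOT (A1 XOR A4) AND NOT (A4 XNOR A3) AND NOT A3
De Morgan's: NOT(OR of terms) = AND of negations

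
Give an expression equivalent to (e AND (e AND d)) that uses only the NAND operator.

((e NAND ((e NAND d) NAND (e NAND d))) NAND (e NAND ((e NAND d) NAND (e NAND d))))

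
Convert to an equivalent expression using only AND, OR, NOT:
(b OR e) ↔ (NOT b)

((b OR e) AND (NOT b)) OR (NOT (b OR e) AND b)
(Biconditional = both true or both false)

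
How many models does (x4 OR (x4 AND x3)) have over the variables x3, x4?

Satisfying assignments: (0,1), (1,1)
Count: 2 out of 4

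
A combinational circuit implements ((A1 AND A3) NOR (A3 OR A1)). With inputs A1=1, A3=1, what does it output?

Substituting: ((1 AND 1) NOR (1 OR 1))
= 0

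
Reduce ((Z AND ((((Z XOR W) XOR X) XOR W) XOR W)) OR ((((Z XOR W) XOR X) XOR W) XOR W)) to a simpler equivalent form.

By absorption (E OR (E AND v) = E) then XOR self-cancellation ((E XOR v) XOR v = E):
= ((Z XOR W) XOR X)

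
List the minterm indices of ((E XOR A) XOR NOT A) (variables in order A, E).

Σm(0, 2) = (NOT A AND NOT E) OR (A AND NOT E)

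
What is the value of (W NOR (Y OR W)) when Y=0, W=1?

Substituting: (1 NOR (0 OR 1))
= 0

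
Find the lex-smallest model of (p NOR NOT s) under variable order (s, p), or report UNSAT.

s=1, p=0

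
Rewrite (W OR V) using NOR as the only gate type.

((W NOR V) NOR (W NOR V))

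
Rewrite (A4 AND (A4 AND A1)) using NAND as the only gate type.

((A4 NAND ((A4 NAND A1) NAND (A4 NAND A1))) NAND (A4 NAND ((A4 NAND A1) NAND (A4 NAND A1))))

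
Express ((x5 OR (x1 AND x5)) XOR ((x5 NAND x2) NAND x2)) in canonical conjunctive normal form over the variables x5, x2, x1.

(x5 OR NOT x2 OR x1) AND (x5 OR NOT x2 OR NOT x1) AND (NOT x5 OR x2 OR x1) AND (NOT x5 OR x2 OR NOT x1) AND (NOT x5 OR NOT x2 OR x1) AND (NOT x5 OR NOT x2 OR NOT x1)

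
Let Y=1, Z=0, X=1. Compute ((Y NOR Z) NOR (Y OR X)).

Substituting: ((1 NOR 0) NOR (1 OR 1))
= 0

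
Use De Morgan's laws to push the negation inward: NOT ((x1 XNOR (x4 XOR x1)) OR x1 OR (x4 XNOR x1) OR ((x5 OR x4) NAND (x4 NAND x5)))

NOT (x1 XNOR (x4 XOR x1)) AND NOT x1 AND NOT (x4 XNOR x1) AND NOT ((x5 OR x4) NAND (x4 NAND x5))
De Morgan's: NOT(OR of terms) = AND of negations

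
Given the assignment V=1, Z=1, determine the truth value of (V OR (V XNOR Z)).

Substituting: (1 OR (1 XNOR 1))
= 1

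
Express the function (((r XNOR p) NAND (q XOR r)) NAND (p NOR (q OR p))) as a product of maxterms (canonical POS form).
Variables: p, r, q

ΠM(0, 2) = (p OR r OR q) AND (p OR NOT r OR q)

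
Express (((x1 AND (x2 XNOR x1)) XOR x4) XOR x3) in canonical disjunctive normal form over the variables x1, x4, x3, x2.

(NOT x1 AND NOT x4 AND x3 AND NOT x2) OR (NOT x1 AND NOT x4 AND x3 AND x2) OR (NOT x1 AND x4 AND NOT x3 AND NOT x2) OR (NOT x1 AND x4 AND NOT x3 AND x2) OR (x1 AND NOT x4 AND NOT x3 AND x2) OR (x1 AND NOT x4 AND x3 AND NOT x2) OR (x1 AND x4 AND NOT x3 AND NOT x2) OR (x1 AND x4 AND x3 AND x2)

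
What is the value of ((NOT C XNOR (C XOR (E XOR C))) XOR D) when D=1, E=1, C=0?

Substituting: ((NOT 0 XNOR (0 XOR (1 XOR 0))) XOR 1)
= 0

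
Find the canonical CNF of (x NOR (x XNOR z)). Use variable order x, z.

(x OR z) AND (NOT x OR z) AND (NOT x OR NOT z)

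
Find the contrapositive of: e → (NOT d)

Contrapositive: d → NOT e
Note: A statement and its contrapositive are logically equivalent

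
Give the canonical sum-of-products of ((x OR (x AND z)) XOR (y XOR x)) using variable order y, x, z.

Σm(4, 5, 6, 7) = (y AND NOT x AND NOT z) OR (y AND NOT x AND z) OR (y AND x AND NOT z) OR (y AND x AND z)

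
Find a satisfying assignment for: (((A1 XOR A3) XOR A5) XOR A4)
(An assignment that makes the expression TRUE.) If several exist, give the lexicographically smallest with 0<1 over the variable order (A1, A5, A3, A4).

A1=0, A5=0, A3=0, A4=1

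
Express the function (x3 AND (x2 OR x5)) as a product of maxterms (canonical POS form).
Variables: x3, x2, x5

ΠM(0, 1, 2, 3, 4) = (x3 OR x2 OR x5) AND (x3 OR x2 OR NOT x5) AND (x3 OR NOT x2 OR x5) AND (x3 OR NOT x2 OR NOT x5) AND (NOT x3 OR x2 OR x5)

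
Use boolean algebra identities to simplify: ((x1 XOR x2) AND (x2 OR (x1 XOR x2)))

By absorption (E AND (E OR v) = E):
= (x1 XOR x2)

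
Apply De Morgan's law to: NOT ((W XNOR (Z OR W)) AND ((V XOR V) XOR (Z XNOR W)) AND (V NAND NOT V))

NOT (W XNOR (Z OR W)) OR NOT ((V XOR V) XOR (Z XNOR W)) OR NOT (V NAND NOT V)
De Morgan's: NOT(AND of terms) = OR of negations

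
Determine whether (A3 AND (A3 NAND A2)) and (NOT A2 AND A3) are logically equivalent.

Yes, they are equivalent — the two output columns agree on all 4 assignments:
A2 | A3 | Expression 1 | Expression 2
-------------------------------------
0 | 0 | 0 | 0
0 | 1 | 1 | 1
1 | 0 | 0 | 0
1 | 1 | 0 | 0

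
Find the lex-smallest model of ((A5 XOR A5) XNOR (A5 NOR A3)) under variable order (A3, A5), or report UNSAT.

A3=0, A5=1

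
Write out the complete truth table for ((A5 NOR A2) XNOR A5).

A5 | A2 | Output
----------------
0 | 0 | 0
0 | 1 | 1
1 | 0 | 0
1 | 1 | 0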